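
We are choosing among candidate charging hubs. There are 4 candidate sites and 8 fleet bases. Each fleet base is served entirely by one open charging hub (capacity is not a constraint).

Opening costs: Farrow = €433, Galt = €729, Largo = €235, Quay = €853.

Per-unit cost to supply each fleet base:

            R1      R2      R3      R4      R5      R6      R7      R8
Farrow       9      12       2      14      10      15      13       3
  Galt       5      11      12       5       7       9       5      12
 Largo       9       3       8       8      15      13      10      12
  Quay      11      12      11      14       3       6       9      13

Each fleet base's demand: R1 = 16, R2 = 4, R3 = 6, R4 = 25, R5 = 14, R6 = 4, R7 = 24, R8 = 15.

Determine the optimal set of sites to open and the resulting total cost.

For any fixed open set, each fleet base goes to its cheapest open site; total = fixed + service.
{Largo}: R1→Largo 9·16=144, R2→Largo 3·4=12, R3→Largo 8·6=48, R4→Largo 8·25=200, R5→Largo 15·14=210, R6→Largo 13·4=52, R7→Largo 10·24=240, R8→Largo 12·15=180. Service 1086; fixed 235; total 1321.
{Galt}: service 755 + fixed 729 = 1484
{Farrow, Largo}: R1→Farrow 9·16=144, R2→Largo 3·4=12, R3→Farrow 2·6=12, R4→Largo 8·25=200, R5→Farrow 10·14=140, R6→Largo 13·4=52, R7→Largo 10·24=240, R8→Farrow 3·15=45. Service 845; fixed 668; total 1513.
{Farrow, Galt, Largo, Quay}: R1→Galt 5·16=80, R2→Largo 3·4=12, R3→Farrow 2·6=12, R4→Galt 5·25=125, R5→Quay 3·14=42, R6→Quay 6·4=24, R7→Galt 5·24=120, R8→Farrow 3·15=45. Service 460; fixed 2250; total 2710.
No other subset beats 1321.

Open Largo only; minimum total cost 1321.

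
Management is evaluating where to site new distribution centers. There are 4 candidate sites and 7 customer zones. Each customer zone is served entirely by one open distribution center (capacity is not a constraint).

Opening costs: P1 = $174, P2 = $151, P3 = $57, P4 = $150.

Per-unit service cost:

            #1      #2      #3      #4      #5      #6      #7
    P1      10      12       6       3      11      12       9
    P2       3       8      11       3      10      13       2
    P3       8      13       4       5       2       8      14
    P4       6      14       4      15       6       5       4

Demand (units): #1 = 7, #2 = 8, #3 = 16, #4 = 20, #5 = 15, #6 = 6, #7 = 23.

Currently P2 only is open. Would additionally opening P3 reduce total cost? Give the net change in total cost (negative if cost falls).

Yes — net change −205 (cost falls by 205).

Current service cost with {P2}: 595.
Adding P3: each customer zone re-picks its cheapest; new service cost 333, saving 262.
Extra fixed cost: 57. Net change = 57 − 262 = -205.
(Totals: 746 → 541.)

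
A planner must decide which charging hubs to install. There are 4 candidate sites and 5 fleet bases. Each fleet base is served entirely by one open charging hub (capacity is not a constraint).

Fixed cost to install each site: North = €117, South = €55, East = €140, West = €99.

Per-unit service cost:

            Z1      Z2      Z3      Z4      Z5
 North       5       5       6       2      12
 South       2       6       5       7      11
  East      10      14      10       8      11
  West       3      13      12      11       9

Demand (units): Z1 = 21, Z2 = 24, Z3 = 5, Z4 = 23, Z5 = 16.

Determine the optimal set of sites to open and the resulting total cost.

Open North and South; minimum total cost 581.

For any fixed open set, each fleet base goes to its cheapest open site; total = fixed + service.
{North, South}: Z1→South 2·21=42, Z2→North 5·24=120, Z3→South 5·5=25, Z4→North 2·23=46, Z5→South 11·16=176. Service 409; fixed 172; total 581.
{South}: service 548 + fixed 55 = 603
{North}: service 493 + fixed 117 = 610
{North, South, East, West}: service 377 + fixed 411 = 788
No other subset beats 581.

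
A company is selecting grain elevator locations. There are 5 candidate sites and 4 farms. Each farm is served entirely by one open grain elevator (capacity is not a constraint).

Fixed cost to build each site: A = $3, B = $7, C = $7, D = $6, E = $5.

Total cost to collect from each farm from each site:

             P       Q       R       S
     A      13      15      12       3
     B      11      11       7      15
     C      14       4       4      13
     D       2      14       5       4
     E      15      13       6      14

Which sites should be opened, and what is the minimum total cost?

For any fixed open set, each farm goes to its cheapest open site; total = fixed + service.
{C, D}: P→D 2, Q→C 4, R→C 4, S→D 4. Service 14; fixed 13; total 27.
{A, C, D}: service 13 + fixed 16 = 29
{D}: P→D 2, Q→D 14, R→D 5, S→D 4. Service 25; fixed 6; total 31.
{A, B, C, D, E}: P→D 2, Q→C 4, R→C 4, S→A 3. Service 13; fixed 28; total 41.
No other subset beats 27.

Open C and D; minimum total cost 27.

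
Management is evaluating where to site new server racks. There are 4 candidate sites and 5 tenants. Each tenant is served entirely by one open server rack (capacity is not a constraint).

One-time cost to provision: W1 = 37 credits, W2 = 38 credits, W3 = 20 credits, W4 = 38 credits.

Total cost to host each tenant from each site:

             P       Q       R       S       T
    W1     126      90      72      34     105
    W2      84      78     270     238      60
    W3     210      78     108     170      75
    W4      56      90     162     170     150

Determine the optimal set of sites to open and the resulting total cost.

For any fixed open set, each tenant goes to its cheapest open site; total = fixed + service.
{W1, W2}: P→W2 84, Q→W2 78, R→W1 72, S→W1 34, T→W2 60. Service 328; fixed 75; total 403.
{W1, W3, W4}: P→W4 56, Q→W3 78, R→W1 72, S→W1 34, T→W3 75. Service 315; fixed 95; total 410.
{W1, W2, W4}: P→W4 56, Q→W2 78, R→W1 72, S→W1 34, T→W2 60. Service 300; fixed 113; total 413.
{W1, W2, W3, W4}: service 300 + fixed 133 = 433
No other subset beats 403.

Open W1 and W2; minimum total cost 403.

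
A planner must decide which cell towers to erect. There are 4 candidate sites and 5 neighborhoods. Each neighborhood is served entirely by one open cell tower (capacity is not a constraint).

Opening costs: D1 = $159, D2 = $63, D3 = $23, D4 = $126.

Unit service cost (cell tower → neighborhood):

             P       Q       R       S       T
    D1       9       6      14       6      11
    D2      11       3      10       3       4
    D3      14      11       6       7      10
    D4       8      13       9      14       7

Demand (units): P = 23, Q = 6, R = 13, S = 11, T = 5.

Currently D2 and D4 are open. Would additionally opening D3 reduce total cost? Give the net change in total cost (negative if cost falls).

Current service cost with {D2, D4}: 372.
Adding D3: each neighborhood re-picks its cheapest; new service cost 333, saving 39.
Extra fixed cost: 23. Net change = 23 − 39 = -16.
(Totals: 561 → 545.)

Yes — net change −16 (cost falls by 16).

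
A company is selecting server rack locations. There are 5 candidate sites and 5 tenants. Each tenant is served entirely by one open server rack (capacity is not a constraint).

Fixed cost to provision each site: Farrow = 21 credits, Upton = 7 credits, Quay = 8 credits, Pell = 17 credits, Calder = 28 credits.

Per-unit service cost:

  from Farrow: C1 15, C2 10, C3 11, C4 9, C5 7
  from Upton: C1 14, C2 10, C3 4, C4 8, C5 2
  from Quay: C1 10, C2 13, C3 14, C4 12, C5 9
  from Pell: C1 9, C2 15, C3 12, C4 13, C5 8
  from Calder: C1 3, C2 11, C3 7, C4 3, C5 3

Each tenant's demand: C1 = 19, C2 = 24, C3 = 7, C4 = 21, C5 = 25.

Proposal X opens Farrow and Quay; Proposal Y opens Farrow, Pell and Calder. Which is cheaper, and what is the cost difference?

Proposal X: {Farrow, Quay}: C1→Quay 10·19=190, C2→Farrow 10·24=240, C3→Farrow 11·7=77, C4→Farrow 9·21=189, C5→Farrow 7·25=175. Service 871; fixed 29; total 900.
Proposal Y: {Farrow, Pell, Calder}: C1→Calder 3·19=57, C2→Farrow 10·24=240, C3→Calder 7·7=49, C4→Calder 3·21=63, C5→Calder 3·25=75. Service 484; fixed 66; total 550.
Difference: |900 − 550| = 350.

Proposal Y is cheaper by 350.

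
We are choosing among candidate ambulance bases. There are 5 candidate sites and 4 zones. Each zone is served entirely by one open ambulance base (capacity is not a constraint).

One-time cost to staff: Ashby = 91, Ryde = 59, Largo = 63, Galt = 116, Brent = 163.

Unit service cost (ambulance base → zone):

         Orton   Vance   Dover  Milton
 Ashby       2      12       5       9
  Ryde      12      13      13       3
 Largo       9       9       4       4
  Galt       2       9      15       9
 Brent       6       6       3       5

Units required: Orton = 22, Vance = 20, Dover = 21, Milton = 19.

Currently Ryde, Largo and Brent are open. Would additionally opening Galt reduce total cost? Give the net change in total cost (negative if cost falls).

No — net change +28 (cost rises by 28).

Current service cost with {Ryde, Largo, Brent}: 372.
Adding Galt: each zone re-picks its cheapest; new service cost 284, saving 88.
Extra fixed cost: 116. Net change = 116 − 88 = 28.
(Totals: 657 → 685.)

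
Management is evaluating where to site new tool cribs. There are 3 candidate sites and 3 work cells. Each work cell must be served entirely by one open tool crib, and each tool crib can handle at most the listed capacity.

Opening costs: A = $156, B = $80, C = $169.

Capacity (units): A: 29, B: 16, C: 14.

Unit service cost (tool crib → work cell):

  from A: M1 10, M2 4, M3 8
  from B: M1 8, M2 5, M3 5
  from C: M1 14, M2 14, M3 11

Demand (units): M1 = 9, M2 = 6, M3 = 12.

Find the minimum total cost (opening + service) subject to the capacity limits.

Open {A}: M1→A 10·9=90, M2→A 4·6=24, M3→A 8·12=96.
Loads: A carries 27/29. Service 210; fixed 156; total 366.
Next best feasible plan costs 410.

Minimum total cost: 366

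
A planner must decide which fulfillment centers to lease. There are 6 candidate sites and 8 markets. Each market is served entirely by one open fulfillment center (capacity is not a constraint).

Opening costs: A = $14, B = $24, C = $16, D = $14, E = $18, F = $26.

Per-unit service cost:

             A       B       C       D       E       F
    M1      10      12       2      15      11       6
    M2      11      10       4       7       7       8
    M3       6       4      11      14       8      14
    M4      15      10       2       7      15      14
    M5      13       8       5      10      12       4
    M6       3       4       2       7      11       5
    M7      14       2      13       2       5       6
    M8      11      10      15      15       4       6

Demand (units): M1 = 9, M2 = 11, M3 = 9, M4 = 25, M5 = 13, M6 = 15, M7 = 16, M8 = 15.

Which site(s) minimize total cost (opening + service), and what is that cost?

Open B, C and E; minimum total cost 393.

For any fixed open set, each market goes to its cheapest open site; total = fixed + service.
{B, C, E}: M1→C 2·9=18, M2→C 4·11=44, M3→B 4·9=36, M4→C 2·25=50, M5→C 5·13=65, M6→C 2·15=30, M7→B 2·16=32, M8→E 4·15=60. Service 335; fixed 58; total 393.
{B, C, E, F}: M1→C 2·9=18, M2→C 4·11=44, M3→B 4·9=36, M4→C 2·25=50, M5→F 4·13=52, M6→C 2·15=30, M7→B 2·16=32, M8→E 4·15=60. Service 322; fixed 84; total 406.
{A, B, C, E}: service 335 + fixed 72 = 407
{A, B, C, D, E, F}: service 322 + fixed 112 = 434
No other subset beats 393.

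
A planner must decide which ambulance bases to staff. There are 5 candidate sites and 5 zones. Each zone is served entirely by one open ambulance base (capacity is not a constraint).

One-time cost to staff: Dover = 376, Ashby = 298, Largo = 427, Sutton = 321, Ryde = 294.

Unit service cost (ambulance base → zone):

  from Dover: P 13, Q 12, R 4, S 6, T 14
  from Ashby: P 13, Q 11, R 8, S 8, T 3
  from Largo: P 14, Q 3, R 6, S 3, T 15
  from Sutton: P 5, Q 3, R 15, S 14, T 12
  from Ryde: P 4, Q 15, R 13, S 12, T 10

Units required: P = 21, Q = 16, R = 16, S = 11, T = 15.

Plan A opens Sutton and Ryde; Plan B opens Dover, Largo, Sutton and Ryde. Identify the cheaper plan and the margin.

Plan A: {Sutton, Ryde}: P→Ryde 4·21=84, Q→Sutton 3·16=48, R→Ryde 13·16=208, S→Ryde 12·11=132, T→Ryde 10·15=150. Service 622; fixed 615; total 1237.
Plan B: {Dover, Largo, Sutton, Ryde}: P→Ryde 4·21=84, Q→Largo 3·16=48, R→Dover 4·16=64, S→Largo 3·11=33, T→Ryde 10·15=150. Service 379; fixed 1418; total 1797.
Difference: |1237 − 1797| = 560.

Plan A is cheaper by 560.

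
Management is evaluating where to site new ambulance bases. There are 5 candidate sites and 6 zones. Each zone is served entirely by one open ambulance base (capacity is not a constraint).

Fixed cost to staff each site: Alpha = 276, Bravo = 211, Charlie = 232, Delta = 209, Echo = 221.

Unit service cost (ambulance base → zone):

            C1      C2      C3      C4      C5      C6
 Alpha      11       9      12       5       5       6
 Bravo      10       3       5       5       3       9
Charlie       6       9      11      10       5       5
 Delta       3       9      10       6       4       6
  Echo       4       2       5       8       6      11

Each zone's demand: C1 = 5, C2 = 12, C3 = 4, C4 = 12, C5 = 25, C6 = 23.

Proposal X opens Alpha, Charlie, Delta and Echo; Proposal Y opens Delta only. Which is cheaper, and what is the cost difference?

Proposal X: {Alpha, Charlie, Delta, Echo}: C1→Delta 3·5=15, C2→Echo 2·12=24, C3→Echo 5·4=20, C4→Alpha 5·12=60, C5→Delta 4·25=100, C6→Charlie 5·23=115. Service 334; fixed 938; total 1272.
Proposal Y: {Delta}: C1→Delta 3·5=15, C2→Delta 9·12=108, C3→Delta 10·4=40, C4→Delta 6·12=72, C5→Delta 4·25=100, C6→Delta 6·23=138. Service 473; fixed 209; total 682.
Difference: |1272 − 682| = 590.

Proposal Y is cheaper by 590.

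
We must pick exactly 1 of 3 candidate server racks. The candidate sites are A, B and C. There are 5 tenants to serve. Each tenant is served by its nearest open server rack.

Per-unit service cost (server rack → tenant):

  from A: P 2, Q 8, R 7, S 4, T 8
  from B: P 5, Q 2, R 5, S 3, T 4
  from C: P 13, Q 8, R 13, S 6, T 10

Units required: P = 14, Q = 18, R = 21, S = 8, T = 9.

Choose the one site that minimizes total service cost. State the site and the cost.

Choose B only; total service cost 271.

With exactly 1 open, each tenant uses its cheapest among the chosen.
{B}: P→B 5·14=70, Q→B 2·18=36, R→B 5·21=105, S→B 3·8=24, T→B 4·9=36. Service cost 271.
{A}: service cost 423
{C}: service cost 737
Among all 3 size-1 choices, {B} is lowest.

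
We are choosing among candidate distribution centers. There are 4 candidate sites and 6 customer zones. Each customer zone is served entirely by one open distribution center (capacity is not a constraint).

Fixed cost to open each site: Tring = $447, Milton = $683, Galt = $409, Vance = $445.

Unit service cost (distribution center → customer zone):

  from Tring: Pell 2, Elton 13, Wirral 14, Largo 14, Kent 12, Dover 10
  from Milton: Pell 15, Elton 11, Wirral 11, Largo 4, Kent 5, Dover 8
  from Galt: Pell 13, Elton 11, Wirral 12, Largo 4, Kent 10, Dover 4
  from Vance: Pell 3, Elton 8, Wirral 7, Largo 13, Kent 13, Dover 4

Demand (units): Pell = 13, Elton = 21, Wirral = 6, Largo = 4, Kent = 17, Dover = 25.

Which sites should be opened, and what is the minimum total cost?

Open Vance only; minimum total cost 1067.

For any fixed open set, each customer zone goes to its cheapest open site; total = fixed + service.
{Vance}: Pell→Vance 3·13=39, Elton→Vance 8·21=168, Wirral→Vance 7·6=42, Largo→Vance 13·4=52, Kent→Vance 13·17=221, Dover→Vance 4·25=100. Service 622; fixed 445; total 1067.
{Galt}: service 758 + fixed 409 = 1167
{Tring}: Pell→Tring 2·13=26, Elton→Tring 13·21=273, Wirral→Tring 14·6=84, Largo→Tring 14·4=56, Kent→Tring 12·17=204, Dover→Tring 10·25=250. Service 893; fixed 447; total 1340.
{Tring, Milton, Galt, Vance}: Pell→Tring 2·13=26, Elton→Vance 8·21=168, Wirral→Vance 7·6=42, Largo→Milton 4·4=16, Kent→Milton 5·17=85, Dover→Galt 4·25=100. Service 437; fixed 1984; total 2421.
No other subset beats 1067.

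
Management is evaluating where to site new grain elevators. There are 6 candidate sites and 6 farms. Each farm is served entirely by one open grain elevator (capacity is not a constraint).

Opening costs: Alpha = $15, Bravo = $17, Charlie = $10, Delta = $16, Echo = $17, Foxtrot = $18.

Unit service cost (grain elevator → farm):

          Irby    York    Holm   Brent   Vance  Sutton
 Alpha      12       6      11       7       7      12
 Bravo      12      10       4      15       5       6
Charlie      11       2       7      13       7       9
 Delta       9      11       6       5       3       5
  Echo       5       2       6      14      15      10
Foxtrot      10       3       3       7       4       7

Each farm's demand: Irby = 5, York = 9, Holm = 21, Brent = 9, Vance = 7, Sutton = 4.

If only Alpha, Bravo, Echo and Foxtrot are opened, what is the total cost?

Each farm is assigned to its cheapest site among the open ones.
{Alpha, Bravo, Echo, Foxtrot}: Irby→Echo 5·5=25, York→Echo 2·9=18, Holm→Foxtrot 3·21=63, Brent→Alpha 7·9=63, Vance→Foxtrot 4·7=28, Sutton→Bravo 6·4=24. Service 221; fixed 67; total 288.

Total cost: 288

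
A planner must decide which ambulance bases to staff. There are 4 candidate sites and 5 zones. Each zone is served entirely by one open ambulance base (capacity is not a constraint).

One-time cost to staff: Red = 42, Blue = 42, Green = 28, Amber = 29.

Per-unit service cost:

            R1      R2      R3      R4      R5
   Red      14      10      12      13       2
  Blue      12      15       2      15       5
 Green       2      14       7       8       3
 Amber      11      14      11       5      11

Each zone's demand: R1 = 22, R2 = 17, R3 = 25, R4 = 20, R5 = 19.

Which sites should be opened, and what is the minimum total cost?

Open Red, Blue, Green and Amber; minimum total cost 543.

For any fixed open set, each zone goes to its cheapest open site; total = fixed + service.
{Red, Blue, Green, Amber}: R1→Green 2·22=44, R2→Red 10·17=170, R3→Blue 2·25=50, R4→Amber 5·20=100, R5→Red 2·19=38. Service 402; fixed 141; total 543.
{Red, Blue, Green}: R1→Green 2·22=44, R2→Red 10·17=170, R3→Blue 2·25=50, R4→Green 8·20=160, R5→Red 2·19=38. Service 462; fixed 112; total 574.
{Blue, Green, Amber}: R1→Green 2·22=44, R2→Green 14·17=238, R3→Blue 2·25=50, R4→Amber 5·20=100, R5→Green 3·19=57. Service 489; fixed 99; total 588.
{Green}: R1→Green 2·22=44, R2→Green 14·17=238, R3→Green 7·25=175, R4→Green 8·20=160, R5→Green 3·19=57. Service 674; fixed 28; total 702.
No other subset beats 543.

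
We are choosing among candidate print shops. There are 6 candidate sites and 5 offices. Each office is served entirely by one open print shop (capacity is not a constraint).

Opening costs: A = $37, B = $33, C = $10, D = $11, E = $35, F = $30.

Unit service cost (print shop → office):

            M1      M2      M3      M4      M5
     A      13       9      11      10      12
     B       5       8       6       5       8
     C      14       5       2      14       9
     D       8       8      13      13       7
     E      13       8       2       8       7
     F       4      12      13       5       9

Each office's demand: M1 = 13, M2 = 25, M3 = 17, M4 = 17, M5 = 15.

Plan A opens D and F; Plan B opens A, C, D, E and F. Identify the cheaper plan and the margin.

Plan B is cheaper by 180.

Plan A: {D, F}: M1→F 4·13=52, M2→D 8·25=200, M3→D 13·17=221, M4→F 5·17=85, M5→D 7·15=105. Service 663; fixed 41; total 704.
Plan B: {A, C, D, E, F}: M1→F 4·13=52, M2→C 5·25=125, M3→C 2·17=34, M4→F 5·17=85, M5→D 7·15=105. Service 401; fixed 123; total 524.
Difference: |704 − 524| = 180.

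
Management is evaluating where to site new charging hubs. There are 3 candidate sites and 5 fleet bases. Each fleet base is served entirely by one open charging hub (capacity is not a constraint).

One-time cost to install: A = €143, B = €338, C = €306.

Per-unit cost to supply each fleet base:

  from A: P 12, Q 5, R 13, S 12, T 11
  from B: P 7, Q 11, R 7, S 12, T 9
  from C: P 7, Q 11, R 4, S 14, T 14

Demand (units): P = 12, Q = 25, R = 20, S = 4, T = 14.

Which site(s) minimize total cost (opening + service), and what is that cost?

Open A only; minimum total cost 874.

For any fixed open set, each fleet base goes to its cheapest open site; total = fixed + service.
{A}: P→A 12·12=144, Q→A 5·25=125, R→A 13·20=260, S→A 12·4=48, T→A 11·14=154. Service 731; fixed 143; total 874.
{A, C}: service 491 + fixed 449 = 940
{C}: service 691 + fixed 306 = 997
{A, B, C}: service 463 + fixed 787 = 1250
(All 7 nonempty subsets were checked; A only is lowest.)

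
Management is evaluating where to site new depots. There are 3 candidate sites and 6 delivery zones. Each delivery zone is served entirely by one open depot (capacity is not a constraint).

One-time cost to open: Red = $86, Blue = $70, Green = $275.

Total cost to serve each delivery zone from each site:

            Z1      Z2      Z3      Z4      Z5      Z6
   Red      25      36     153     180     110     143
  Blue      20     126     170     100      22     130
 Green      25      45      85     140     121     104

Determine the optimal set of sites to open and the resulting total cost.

Open Red and Blue; minimum total cost 617.

For any fixed open set, each delivery zone goes to its cheapest open site; total = fixed + service.
{Red, Blue}: Z1→Blue 20, Z2→Red 36, Z3→Red 153, Z4→Blue 100, Z5→Blue 22, Z6→Blue 130. Service 461; fixed 156; total 617.
{Blue}: service 568 + fixed 70 = 638
{Blue, Green}: Z1→Blue 20, Z2→Green 45, Z3→Green 85, Z4→Blue 100, Z5→Blue 22, Z6→Green 104. Service 376; fixed 345; total 721.
{Red, Blue, Green}: service 367 + fixed 431 = 798
No other subset beats 617.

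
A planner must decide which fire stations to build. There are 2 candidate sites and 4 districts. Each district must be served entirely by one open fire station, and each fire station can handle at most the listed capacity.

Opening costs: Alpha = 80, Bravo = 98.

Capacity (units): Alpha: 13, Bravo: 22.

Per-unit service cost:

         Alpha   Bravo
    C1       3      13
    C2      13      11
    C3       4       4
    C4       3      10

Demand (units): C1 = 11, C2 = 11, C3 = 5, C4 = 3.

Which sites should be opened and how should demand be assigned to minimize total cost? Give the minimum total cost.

Minimum total cost: 382

Open {Alpha, Bravo}: C1→Alpha 3·11=33, C2→Bravo 11·11=121, C3→Bravo 4·5=20, C4→Bravo 10·3=30.
Loads: Alpha carries 11/13, Bravo carries 19/22. Service 204; fixed 178; total 382.
Next best feasible plan costs 471.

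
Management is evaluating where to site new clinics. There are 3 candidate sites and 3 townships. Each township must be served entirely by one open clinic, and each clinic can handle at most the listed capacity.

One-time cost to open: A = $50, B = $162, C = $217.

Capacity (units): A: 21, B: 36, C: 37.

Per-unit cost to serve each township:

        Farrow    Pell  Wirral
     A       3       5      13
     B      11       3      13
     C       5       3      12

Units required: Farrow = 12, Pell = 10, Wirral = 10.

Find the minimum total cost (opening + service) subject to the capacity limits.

Minimum total cost: 408

Open {A, B}: Farrow→A 3·12=36, Pell→B 3·10=30, Wirral→B 13·10=130.
Loads: A carries 12/21, B carries 20/36. Service 196; fixed 212; total 408.
Next best feasible plan costs 427.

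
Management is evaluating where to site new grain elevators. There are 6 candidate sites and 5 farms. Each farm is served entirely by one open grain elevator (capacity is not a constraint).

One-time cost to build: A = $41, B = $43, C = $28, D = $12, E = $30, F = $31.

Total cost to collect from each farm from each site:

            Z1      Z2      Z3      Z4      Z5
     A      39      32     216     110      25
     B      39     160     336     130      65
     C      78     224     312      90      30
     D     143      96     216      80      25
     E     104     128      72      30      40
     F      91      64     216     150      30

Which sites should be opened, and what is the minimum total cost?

For any fixed open set, each farm goes to its cheapest open site; total = fixed + service.
{A, E}: Z1→A 39, Z2→A 32, Z3→E 72, Z4→E 30, Z5→A 25. Service 198; fixed 71; total 269.
{A, D, E}: Z1→A 39, Z2→A 32, Z3→E 72, Z4→E 30, Z5→A 25. Service 198; fixed 83; total 281.
{A, C, E}: service 198 + fixed 99 = 297
{A, B, C, D, E, F}: service 198 + fixed 185 = 383
No other subset beats 269.

Open A and E; minimum total cost 269.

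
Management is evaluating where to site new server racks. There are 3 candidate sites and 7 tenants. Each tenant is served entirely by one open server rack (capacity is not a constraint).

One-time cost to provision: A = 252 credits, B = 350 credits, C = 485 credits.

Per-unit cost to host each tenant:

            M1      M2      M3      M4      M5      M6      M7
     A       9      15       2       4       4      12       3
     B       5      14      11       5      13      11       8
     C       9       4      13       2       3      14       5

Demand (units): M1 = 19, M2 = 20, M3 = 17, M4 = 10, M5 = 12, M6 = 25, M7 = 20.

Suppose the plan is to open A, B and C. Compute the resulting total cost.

Total cost: 1687

Each tenant is assigned to its cheapest site among the open ones.
{A, B, C}: M1→B 5·19=95, M2→C 4·20=80, M3→A 2·17=34, M4→C 2·10=20, M5→C 3·12=36, M6→B 11·25=275, M7→A 3·20=60. Service 600; fixed 1087; total 1687.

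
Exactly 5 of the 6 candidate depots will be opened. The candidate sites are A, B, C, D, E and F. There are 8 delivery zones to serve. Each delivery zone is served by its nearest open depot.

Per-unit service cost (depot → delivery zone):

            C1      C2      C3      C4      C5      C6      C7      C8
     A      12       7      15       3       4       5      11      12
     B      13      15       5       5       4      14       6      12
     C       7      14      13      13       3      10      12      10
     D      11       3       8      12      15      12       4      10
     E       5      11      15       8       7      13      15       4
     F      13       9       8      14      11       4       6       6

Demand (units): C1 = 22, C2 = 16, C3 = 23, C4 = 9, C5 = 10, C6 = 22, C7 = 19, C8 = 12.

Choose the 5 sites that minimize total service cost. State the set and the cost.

Choose A, B, D, E and F; total service cost 552.

With exactly 5 open, each delivery zone uses its cheapest among the chosen.
{A, B, D, E, F}: C1→E 5·22=110, C2→D 3·16=48, C3→B 5·23=115, C4→A 3·9=27, C5→A 4·10=40, C6→F 4·22=88, C7→D 4·19=76, C8→E 4·12=48. Service cost 552.
{B, C, D, E, F}: service cost 560
{A, B, C, D, E}: service cost 564
Among all 6 size-5 choices, {A, B, D, E, F} is lowest.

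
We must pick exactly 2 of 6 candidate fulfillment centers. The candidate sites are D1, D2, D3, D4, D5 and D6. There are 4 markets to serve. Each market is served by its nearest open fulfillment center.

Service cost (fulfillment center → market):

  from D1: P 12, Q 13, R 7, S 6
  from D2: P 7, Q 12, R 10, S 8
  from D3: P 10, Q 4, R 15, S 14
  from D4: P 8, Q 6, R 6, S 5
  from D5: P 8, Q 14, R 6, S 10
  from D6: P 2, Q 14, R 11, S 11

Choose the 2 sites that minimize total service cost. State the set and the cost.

With exactly 2 open, each market uses its cheapest among the chosen.
{D4, D6}: P→D6 2, Q→D4 6, R→D4 6, S→D4 5. Service cost 19.
{D3, D4}: service cost 23
{D2, D4}: service cost 24
Among all 15 size-2 choices, {D4, D6} is lowest.

Choose D4 and D6; total service cost 19.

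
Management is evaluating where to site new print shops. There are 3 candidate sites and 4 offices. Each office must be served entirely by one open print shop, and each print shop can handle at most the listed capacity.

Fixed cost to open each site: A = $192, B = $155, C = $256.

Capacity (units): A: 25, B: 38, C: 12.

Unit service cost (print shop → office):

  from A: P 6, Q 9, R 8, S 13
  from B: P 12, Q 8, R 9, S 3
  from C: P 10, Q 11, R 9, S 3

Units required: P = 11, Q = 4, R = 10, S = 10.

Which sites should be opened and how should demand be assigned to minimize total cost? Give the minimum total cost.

Open {B}: P→B 12·11=132, Q→B 8·4=32, R→B 9·10=90, S→B 3·10=30.
Loads: B carries 35/38. Service 284; fixed 155; total 439.
Next best feasible plan costs 555.

Minimum total cost: 439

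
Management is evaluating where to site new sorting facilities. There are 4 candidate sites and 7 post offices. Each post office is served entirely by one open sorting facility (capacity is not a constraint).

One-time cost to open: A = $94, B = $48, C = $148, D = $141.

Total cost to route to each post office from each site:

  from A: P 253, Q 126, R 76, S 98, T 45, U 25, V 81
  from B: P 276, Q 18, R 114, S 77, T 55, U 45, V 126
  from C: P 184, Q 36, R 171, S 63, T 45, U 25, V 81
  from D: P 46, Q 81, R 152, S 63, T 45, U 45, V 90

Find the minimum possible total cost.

For any fixed open set, each post office goes to its cheapest open site; total = fixed + service.
{B, D}: P→D 46, Q→B 18, R→B 114, S→D 63, T→D 45, U→B 45, V→D 90. Service 421; fixed 189; total 610.
{A, B, D}: service 354 + fixed 283 = 637
{A, D}: P→D 46, Q→D 81, R→A 76, S→D 63, T→A 45, U→A 25, V→A 81. Service 417; fixed 235; total 652.
{A, B, C, D}: service 354 + fixed 431 = 785
No other subset beats 610.

Minimum total cost: 610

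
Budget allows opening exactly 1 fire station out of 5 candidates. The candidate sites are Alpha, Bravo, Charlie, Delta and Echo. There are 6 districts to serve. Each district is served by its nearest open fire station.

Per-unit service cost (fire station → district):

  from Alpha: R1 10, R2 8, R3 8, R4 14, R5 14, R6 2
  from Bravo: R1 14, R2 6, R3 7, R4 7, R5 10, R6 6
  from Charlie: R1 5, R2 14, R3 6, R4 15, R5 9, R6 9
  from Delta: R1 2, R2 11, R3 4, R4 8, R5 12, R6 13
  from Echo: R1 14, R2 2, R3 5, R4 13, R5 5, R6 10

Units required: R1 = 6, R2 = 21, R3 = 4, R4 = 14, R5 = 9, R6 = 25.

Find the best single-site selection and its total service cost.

With exactly 1 open, each district uses its cheapest among the chosen.
{Bravo}: R1→Bravo 14·6=84, R2→Bravo 6·21=126, R3→Bravo 7·4=28, R4→Bravo 7·14=98, R5→Bravo 10·9=90, R6→Bravo 6·25=150. Service cost 576.
{Echo}: service cost 623
{Alpha}: service cost 632
Among all 5 size-1 choices, {Bravo} is lowest.

Choose Bravo only; total service cost 576.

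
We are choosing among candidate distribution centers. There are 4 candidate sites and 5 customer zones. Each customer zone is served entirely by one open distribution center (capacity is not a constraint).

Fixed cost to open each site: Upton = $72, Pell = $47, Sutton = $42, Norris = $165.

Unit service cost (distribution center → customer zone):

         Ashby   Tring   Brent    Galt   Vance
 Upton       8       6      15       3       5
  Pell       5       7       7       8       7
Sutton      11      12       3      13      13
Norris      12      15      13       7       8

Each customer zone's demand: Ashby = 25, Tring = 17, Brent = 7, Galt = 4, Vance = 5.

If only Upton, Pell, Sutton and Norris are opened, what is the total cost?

Total cost: 611

Each customer zone is assigned to its cheapest site among the open ones.
{Upton, Pell, Sutton, Norris}: Ashby→Pell 5·25=125, Tring→Upton 6·17=102, Brent→Sutton 3·7=21, Galt→Upton 3·4=12, Vance→Upton 5·5=25. Service 285; fixed 326; total 611.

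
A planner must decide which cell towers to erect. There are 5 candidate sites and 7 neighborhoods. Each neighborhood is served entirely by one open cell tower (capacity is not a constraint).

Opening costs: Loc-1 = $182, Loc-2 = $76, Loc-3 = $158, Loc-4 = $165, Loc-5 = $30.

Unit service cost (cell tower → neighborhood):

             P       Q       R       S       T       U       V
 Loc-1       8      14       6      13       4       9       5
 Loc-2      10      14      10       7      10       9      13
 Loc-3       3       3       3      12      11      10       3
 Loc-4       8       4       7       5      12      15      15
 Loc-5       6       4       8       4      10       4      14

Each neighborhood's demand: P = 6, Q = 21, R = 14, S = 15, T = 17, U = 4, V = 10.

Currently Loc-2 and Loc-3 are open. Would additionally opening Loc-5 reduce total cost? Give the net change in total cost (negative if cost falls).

Yes — net change −35 (cost falls by 35).

Current service cost with {Loc-2, Loc-3}: 464.
Adding Loc-5: each neighborhood re-picks its cheapest; new service cost 399, saving 65.
Extra fixed cost: 30. Net change = 30 − 65 = -35.
(Totals: 698 → 663.)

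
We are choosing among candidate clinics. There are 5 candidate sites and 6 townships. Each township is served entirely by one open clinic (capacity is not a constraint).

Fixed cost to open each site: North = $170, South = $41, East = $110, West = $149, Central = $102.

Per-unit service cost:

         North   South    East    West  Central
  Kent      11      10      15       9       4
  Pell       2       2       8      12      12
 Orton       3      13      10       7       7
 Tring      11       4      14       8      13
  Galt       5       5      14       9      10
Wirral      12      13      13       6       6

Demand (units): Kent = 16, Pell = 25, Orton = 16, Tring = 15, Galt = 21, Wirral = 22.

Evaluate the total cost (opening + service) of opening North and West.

Total cost: 918

Each township is assigned to its cheapest site among the open ones.
{North, West}: Kent→West 9·16=144, Pell→North 2·25=50, Orton→North 3·16=48, Tring→West 8·15=120, Galt→North 5·21=105, Wirral→West 6·22=132. Service 599; fixed 319; total 918.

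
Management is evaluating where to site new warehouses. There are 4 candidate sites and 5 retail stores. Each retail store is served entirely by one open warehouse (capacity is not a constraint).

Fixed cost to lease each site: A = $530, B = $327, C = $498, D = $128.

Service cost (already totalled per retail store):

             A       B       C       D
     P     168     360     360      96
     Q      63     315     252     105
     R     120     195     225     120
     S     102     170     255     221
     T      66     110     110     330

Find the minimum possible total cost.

For any fixed open set, each retail store goes to its cheapest open site; total = fixed + service.
{D}: P→D 96, Q→D 105, R→D 120, S→D 221, T→D 330. Service 872; fixed 128; total 1000.
{A}: service 519 + fixed 530 = 1049
{B, D}: P→D 96, Q→D 105, R→D 120, S→B 170, T→B 110. Service 601; fixed 455; total 1056.
{A, B, C, D}: service 447 + fixed 1483 = 1930
(All 15 nonempty subsets were checked; D only is lowest.)

Minimum total cost: 1000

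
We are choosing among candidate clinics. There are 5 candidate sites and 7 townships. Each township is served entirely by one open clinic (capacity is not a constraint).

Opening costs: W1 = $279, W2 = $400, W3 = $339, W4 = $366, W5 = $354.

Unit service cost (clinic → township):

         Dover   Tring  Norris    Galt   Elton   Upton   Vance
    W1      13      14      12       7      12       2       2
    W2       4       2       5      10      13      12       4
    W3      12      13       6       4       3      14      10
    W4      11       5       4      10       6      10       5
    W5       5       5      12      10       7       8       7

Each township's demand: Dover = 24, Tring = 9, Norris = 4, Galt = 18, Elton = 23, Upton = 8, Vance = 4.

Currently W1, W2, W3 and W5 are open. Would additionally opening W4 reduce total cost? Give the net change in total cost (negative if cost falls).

Current service cost with {W1, W2, W3, W5}: 299.
Adding W4: each township re-picks its cheapest; new service cost 295, saving 4.
Extra fixed cost: 366. Net change = 366 − 4 = 362.
(Totals: 1671 → 2033.)

No — net change +362 (cost rises by 362).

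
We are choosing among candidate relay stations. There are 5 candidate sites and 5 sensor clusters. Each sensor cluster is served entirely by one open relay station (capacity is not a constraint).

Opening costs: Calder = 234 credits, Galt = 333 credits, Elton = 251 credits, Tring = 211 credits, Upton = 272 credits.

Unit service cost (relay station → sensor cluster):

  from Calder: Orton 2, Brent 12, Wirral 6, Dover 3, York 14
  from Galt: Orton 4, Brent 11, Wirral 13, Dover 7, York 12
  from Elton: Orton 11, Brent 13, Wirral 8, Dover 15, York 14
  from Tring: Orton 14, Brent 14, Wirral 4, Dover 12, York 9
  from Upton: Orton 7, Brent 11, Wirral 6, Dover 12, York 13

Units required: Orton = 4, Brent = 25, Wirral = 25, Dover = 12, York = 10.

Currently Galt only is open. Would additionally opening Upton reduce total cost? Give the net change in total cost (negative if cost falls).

No — net change +97 (cost rises by 97).

Current service cost with {Galt}: 820.
Adding Upton: each sensor cluster re-picks its cheapest; new service cost 645, saving 175.
Extra fixed cost: 272. Net change = 272 − 175 = 97.
(Totals: 1153 → 1250.)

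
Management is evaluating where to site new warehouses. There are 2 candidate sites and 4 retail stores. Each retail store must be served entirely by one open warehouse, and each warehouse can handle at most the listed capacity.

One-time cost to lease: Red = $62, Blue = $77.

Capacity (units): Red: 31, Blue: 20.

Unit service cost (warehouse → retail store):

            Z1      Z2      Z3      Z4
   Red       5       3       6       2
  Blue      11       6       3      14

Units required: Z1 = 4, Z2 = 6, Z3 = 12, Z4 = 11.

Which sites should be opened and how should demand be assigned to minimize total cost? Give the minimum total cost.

Minimum total cost: 235

Open {Red, Blue}: Z1→Red 5·4=20, Z2→Red 3·6=18, Z3→Blue 3·12=36, Z4→Red 2·11=22.
Loads: Red carries 21/31, Blue carries 12/20. Service 96; fixed 139; total 235.
Next best feasible plan costs 253.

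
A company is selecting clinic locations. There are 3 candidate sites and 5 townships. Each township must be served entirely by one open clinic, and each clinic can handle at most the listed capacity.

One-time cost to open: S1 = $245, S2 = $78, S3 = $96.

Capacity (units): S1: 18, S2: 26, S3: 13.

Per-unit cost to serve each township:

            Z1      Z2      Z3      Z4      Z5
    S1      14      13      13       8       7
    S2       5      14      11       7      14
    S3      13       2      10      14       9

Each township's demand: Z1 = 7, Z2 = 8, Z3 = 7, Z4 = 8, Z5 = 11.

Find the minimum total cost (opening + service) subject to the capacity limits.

Minimum total cost: 680

Open {S1, S2, S3}: Z1→S2 5·7=35, Z2→S3 2·8=16, Z3→S2 11·7=77, Z4→S2 7·8=56, Z5→S1 7·11=77.
Loads: S1 carries 11/18, S2 carries 22/26, S3 carries 8/13. Service 261; fixed 419; total 680.
Next best feasible plan costs 694.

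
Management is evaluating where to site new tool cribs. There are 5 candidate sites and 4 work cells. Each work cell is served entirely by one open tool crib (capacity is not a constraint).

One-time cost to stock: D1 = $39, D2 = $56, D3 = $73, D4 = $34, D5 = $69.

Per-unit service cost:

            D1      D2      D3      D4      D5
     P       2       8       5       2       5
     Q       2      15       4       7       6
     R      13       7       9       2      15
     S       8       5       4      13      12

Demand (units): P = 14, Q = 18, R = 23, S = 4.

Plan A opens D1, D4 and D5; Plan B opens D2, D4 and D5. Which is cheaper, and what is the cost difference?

Plan A is cheaper by 77.

Plan A: {D1, D4, D5}: P→D1 2·14=28, Q→D1 2·18=36, R→D4 2·23=46, S→D1 8·4=32. Service 142; fixed 142; total 284.
Plan B: {D2, D4, D5}: P→D4 2·14=28, Q→D5 6·18=108, R→D4 2·23=46, S→D2 5·4=20. Service 202; fixed 159; total 361.
Difference: |284 − 361| = 77.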